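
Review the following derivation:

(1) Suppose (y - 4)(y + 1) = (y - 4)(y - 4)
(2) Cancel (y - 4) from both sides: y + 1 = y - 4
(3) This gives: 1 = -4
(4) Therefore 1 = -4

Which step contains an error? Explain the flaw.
Step 2: Cancel (y - 4) from both sides: y + 1 = y - 4

Step 2 cancels (y - 4) from both sides. This is only valid if (y - 4) ≠ 0, i.e., y ≠ 4. When y = 4, both sides equal zero regardless of the other factors. The correct approach requires considering y = 4 as a separate case.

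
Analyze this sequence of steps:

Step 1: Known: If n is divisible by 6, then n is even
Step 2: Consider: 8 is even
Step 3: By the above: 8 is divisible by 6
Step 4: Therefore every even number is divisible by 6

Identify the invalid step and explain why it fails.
Step 3: By the above: 8 is divisible by 6

Step 3 commits the fallacy of affirming the consequent. The known fact 'divisible by 6 → even' does NOT imply 'even → divisible by 6'. That would be the converse, which is false. For example, 8 is even but 8 ÷ 6 = 1.33, which is not an integer.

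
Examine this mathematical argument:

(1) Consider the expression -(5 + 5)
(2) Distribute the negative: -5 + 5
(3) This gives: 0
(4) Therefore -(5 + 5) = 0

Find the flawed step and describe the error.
Step 2: Distribute the negative: -5 + 5

Step 2 incorrectly distributes the negative sign. The correct distribution is -(5 + 5) = -5 - 5 = -10. The negative must be applied to both terms, not just the first. The error treats -(5 + 5) as -5 + 5, which equals 0 instead of -10.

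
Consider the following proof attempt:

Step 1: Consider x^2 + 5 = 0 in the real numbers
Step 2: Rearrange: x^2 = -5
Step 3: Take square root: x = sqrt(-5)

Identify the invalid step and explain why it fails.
Step 3: Take square root: x = sqrt(-5)

Step 3 takes the square root of -5, which is negative. In the real number system, the square root of a negative number is undefined. The equation x^2 + 5 = 0 has no real solutions. Square roots of negative numbers only exist in the complex numbers.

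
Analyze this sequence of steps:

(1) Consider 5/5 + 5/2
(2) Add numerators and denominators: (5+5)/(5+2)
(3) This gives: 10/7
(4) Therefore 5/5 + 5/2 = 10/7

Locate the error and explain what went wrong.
Step 2: Add numerators and denominators: (5+5)/(5+2)

Step 2 incorrectly adds fractions by separately adding numerators and denominators. This is wrong. The correct method requires a common denominator: 5/5 + 5/2 = (5×2 + 5×5)/(5×2) = 35/10 = 7/2. The method used gives 10/7, which is different.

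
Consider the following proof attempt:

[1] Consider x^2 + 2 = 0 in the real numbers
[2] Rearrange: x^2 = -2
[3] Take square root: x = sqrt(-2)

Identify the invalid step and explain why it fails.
Step 3: Take square root: x = sqrt(-2)

Step 3 takes the square root of -2, which is negative. In the real number system, the square root of a negative number is undefined. The equation x^2 + 2 = 0 has no real solutions. Square roots of negative numbers only exist in the complex numbers.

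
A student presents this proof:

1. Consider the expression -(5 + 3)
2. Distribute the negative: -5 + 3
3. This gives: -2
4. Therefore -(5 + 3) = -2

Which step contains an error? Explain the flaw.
Step 2: Distribute the negative: -5 + 3

Step 2 incorrectly distributes the negative sign. The correct distribution is -(5 + 3) = -5 - 3 = -8. The negative must be applied to both terms, not just the first. The error treats -(5 + 3) as -5 + 3, which equals -2 instead of -8.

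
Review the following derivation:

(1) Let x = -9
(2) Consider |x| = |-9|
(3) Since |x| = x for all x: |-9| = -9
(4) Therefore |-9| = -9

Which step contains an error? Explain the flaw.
Step 3: Since |x| = x for all x: |-9| = -9

Step 3 incorrectly states that |x| = x for all x. The correct definition is |x| = x when x >= 0, and |x| = -x when x < 0. Since -9 < 0, we have |-9| = -(-9) = 9, not -9.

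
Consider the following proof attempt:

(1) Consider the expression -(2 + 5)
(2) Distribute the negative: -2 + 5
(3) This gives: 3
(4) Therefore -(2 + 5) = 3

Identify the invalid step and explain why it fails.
Step 2: Distribute the negative: -2 + 5

Step 2 incorrectly distributes the negative sign. The correct distribution is -(2 + 5) = -2 - 5 = -7. The negative must be applied to both terms, not just the first. The error treats -(2 + 5) as -2 + 5, which equals 3 instead of -7.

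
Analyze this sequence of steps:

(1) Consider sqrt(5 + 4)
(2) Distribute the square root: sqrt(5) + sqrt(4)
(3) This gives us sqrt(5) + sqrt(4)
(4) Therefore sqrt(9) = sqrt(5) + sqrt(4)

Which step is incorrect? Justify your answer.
Step 2: Distribute the square root: sqrt(5) + sqrt(4)

Step 2 incorrectly 'distributes' the square root over addition. The square root function does not distribute: sqrt(a + b) ≠ sqrt(a) + sqrt(b). In fact, sqrt(5 + 4) = sqrt(9) ≈ 3.0000, while sqrt(5) + sqrt(4) ≈ 4.2361.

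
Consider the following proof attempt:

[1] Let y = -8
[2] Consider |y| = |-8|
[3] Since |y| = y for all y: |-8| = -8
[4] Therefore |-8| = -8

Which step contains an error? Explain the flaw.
Step 3: Since |y| = y for all y: |-8| = -8

Step 3 incorrectly states that |y| = y for all y. The correct definition is |y| = y when y >= 0, and |y| = -y when y < 0. Since -8 < 0, we have |-8| = -(-8) = 8, not -8.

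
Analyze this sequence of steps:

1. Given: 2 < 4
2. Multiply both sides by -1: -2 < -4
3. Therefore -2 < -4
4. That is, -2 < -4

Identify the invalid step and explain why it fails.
Step 2: Multiply both sides by -1: -2 < -4

Step 2 multiplies both sides by -1 but fails to reverse the inequality sign. When multiplying (or dividing) an inequality by a negative number, the direction must be reversed. Since 2 < 4, we should get -2 > -4, i.e., -2 > -4.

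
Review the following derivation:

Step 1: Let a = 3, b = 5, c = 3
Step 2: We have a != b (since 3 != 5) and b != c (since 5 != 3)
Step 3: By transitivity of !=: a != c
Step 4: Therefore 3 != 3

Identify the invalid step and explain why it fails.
Step 3: By transitivity of !=: a != c

Step 3 incorrectly applies transitivity to the '!=' relation. Transitivity states: if a R b and b R c, then a R c. However, '!=' is not transitive. Counterexample: 3 != 5 and 5 != 3, but 3 = 3 (both equal 3). Transitivity holds for relations like <, <=, =, but not for !=.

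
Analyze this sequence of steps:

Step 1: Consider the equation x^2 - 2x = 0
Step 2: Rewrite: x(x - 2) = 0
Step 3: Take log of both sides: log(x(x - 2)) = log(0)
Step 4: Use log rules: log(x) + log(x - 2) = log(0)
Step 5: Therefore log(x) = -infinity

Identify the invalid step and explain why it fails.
Step 3: Take log of both sides: log(x(x - 2)) = log(0)

Step 3 takes the logarithm of both sides, resulting in log(0) on the right side. The logarithm is only defined for positive numbers; log(0) is undefined (approaches negative infinity). This operation is invalid.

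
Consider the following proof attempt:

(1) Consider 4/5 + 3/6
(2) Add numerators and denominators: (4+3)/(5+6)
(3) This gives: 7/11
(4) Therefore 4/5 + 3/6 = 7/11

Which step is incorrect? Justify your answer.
Step 2: Add numerators and denominators: (4+3)/(5+6)

Step 2 incorrectly adds fractions by separately adding numerators and denominators. This is wrong. The correct method requires a common denominator: 4/5 + 3/6 = (4×6 + 3×5)/(5×6) = 39/30 = 13/10. The method used gives 7/11, which is different.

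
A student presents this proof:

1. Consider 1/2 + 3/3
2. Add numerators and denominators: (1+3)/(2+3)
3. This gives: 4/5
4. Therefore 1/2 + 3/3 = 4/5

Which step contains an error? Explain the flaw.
Step 2: Add numerators and denominators: (1+3)/(2+3)

Step 2 incorrectly adds fractions by separately adding numerators and denominators. This is wrong. The correct method requires a common denominator: 1/2 + 3/3 = (1×3 + 3×2)/(2×3) = 9/6 = 3/2. The method used gives 4/5, which is different.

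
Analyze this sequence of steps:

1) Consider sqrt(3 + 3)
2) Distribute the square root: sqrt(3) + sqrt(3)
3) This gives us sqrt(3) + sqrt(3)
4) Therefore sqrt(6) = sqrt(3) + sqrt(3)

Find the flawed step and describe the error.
Step 2: Distribute the square root: sqrt(3) + sqrt(3)

Step 2 incorrectly 'distributes' the square root over addition. The square root function does not distribute: sqrt(a + b) ≠ sqrt(a) + sqrt(b). In fact, sqrt(3 + 3) = sqrt(6) ≈ 2.4495, while sqrt(3) + sqrt(3) ≈ 3.4641.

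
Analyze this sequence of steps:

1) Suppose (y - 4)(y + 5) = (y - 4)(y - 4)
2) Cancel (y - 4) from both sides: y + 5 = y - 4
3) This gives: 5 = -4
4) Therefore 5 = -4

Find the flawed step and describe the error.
Step 2: Cancel (y - 4) from both sides: y + 5 = y - 4

Step 2 cancels (y - 4) from both sides. This is only valid if (y - 4) ≠ 0, i.e., y ≠ 4. When y = 4, both sides equal zero regardless of the other factors. The correct approach requires considering y = 4 as a separate case.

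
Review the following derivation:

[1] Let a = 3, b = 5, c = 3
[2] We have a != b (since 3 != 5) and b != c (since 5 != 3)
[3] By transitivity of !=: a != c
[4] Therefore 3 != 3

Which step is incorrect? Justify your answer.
Step 3: By transitivity of !=: a != c

Step 3 incorrectly applies transitivity to the '!=' relation. Transitivity states: if a R b and b R c, then a R c. However, '!=' is not transitive. Counterexample: 3 != 5 and 5 != 3, but 3 = 3 (both equal 3). Transitivity holds for relations like <, <=, =, but not for !=.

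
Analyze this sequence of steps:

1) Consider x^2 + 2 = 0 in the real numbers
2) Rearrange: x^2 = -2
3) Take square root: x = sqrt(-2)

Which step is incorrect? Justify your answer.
Step 3: Take square root: x = sqrt(-2)

Step 3 takes the square root of -2, which is negative. In the real number system, the square root of a negative number is undefined. The equation x^2 + 2 = 0 has no real solutions. Square roots of negative numbers only exist in the complex numbers.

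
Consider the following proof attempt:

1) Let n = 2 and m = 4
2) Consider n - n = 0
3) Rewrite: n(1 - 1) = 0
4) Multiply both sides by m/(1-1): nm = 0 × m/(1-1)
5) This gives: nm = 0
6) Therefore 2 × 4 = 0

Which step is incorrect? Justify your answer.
Step 4: Multiply both sides by m/(1-1): nm = 0 × m/(1-1)

Step 4 multiplies both sides by m/(1-1). However, 1-1 = 0, so this is multiplication by m/0, which is undefined. We cannot multiply by an undefined expression.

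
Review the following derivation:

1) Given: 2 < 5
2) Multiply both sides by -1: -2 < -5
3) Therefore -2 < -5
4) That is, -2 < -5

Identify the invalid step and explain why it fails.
Step 2: Multiply both sides by -1: -2 < -5

Step 2 multiplies both sides by -1 but fails to reverse the inequality sign. When multiplying (or dividing) an inequality by a negative number, the direction must be reversed. Since 2 < 5, we should get -2 > -5, i.e., -2 > -5.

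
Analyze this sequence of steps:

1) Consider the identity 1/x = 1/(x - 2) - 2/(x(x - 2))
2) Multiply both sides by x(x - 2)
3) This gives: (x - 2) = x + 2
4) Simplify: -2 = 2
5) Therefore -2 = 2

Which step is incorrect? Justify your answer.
Step 3: This gives: (x - 2) = x + 2

Step 3 makes a sign error when clearing denominators. Multiplying -2/(x(x - 2)) by x(x - 2) gives -2, not +2. The correct result is (x - 2) = x - 2, which is trivially true, not (x - 2) = x + 2. (Step 1 is a valid identity: 1/(x - 2) - 2/(x(x - 2)) = (x - 2)/(x(x - 2)) = 1/x.)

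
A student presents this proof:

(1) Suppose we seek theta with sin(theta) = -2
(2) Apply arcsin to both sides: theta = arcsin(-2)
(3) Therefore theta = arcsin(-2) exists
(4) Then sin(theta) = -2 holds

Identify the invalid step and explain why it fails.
Step 2: Apply arcsin to both sides: theta = arcsin(-2)

Step 2 applies arcsin to -2. However, arcsin(x) is only defined for x in [-1, 1] because sin(theta) can only produce values in that range. Since |-2| > 1, arcsin(-2) is undefined. There is no angle whose sine equals -2.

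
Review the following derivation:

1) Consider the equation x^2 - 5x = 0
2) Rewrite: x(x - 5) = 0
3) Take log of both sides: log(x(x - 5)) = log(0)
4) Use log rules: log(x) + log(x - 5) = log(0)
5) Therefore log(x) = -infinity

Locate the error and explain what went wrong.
Step 3: Take log of both sides: log(x(x - 5)) = log(0)

Step 3 takes the logarithm of both sides, resulting in log(0) on the right side. The logarithm is only defined for positive numbers; log(0) is undefined (approaches negative infinity). This operation is invalid.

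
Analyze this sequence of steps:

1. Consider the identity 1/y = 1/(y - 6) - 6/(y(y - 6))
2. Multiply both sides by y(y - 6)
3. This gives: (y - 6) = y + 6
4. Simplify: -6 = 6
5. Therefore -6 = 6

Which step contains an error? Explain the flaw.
Step 3: This gives: (y - 6) = y + 6

Step 3 makes a sign error when clearing denominators. Multiplying -6/(y(y - 6)) by y(y - 6) gives -6, not +6. The correct result is (y - 6) = y - 6, which is trivially true, not (y - 6) = y + 6. (Step 1 is a valid identity: 1/(y - 6) - 6/(y(y - 6)) = (y - 6)/(y(y - 6)) = 1/y.)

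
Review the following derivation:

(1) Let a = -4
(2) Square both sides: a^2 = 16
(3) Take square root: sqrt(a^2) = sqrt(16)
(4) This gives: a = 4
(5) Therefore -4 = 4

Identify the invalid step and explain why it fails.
Step 4: This gives: a = 4

Step 4 incorrectly states that sqrt(a^2) = a. The correct identity is sqrt(a^2) = |a|. Since a = -4 < 0, we have sqrt(a^2) = |-4| = 4, not a = -4.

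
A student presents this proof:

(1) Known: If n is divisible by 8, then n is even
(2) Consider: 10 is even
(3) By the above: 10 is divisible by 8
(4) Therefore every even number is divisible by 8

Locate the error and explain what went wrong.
Step 3: By the above: 10 is divisible by 8

Step 3 commits the fallacy of affirming the consequent. The known fact 'divisible by 8 → even' does NOT imply 'even → divisible by 8'. That would be the converse, which is false. For example, 10 is even but 10 ÷ 8 = 1.25, which is not an integer.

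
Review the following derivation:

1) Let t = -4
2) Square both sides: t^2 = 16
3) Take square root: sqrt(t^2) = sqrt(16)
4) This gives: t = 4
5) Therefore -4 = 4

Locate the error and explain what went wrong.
Step 4: This gives: t = 4

Step 4 incorrectly states that sqrt(t^2) = t. The correct identity is sqrt(t^2) = |t|. Since t = -4 < 0, we have sqrt(t^2) = |-4| = 4, not t = -4.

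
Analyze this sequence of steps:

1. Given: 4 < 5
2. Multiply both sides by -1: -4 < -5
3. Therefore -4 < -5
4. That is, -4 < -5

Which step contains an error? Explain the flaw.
Step 2: Multiply both sides by -1: -4 < -5

Step 2 multiplies both sides by -1 but fails to reverse the inequality sign. When multiplying (or dividing) an inequality by a negative number, the direction must be reversed. Since 4 < 5, we should get -4 > -5, i.e., -4 > -5.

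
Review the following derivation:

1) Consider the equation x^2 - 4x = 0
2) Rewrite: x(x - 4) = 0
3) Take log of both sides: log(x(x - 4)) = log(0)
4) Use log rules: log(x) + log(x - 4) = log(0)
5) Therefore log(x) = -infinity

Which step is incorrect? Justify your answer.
Step 3: Take log of both sides: log(x(x - 4)) = log(0)

Step 3 takes the logarithm of both sides, resulting in log(0) on the right side. The logarithm is only defined for positive numbers; log(0) is undefined (approaches negative infinity). This operation is invalid.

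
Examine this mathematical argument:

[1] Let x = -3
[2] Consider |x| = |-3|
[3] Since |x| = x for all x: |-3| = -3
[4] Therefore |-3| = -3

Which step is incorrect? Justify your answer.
Step 3: Since |x| = x for all x: |-3| = -3

Step 3 incorrectly states that |x| = x for all x. The correct definition is |x| = x when x >= 0, and |x| = -x when x < 0. Since -3 < 0, we have |-3| = -(-3) = 3, not -3.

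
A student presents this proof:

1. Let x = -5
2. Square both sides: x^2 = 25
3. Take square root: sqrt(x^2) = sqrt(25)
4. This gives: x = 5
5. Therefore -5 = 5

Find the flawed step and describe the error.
Step 4: This gives: x = 5

Step 4 incorrectly states that sqrt(x^2) = x. The correct identity is sqrt(x^2) = |x|. Since x = -5 < 0, we have sqrt(x^2) = |-5| = 5, not x = -5.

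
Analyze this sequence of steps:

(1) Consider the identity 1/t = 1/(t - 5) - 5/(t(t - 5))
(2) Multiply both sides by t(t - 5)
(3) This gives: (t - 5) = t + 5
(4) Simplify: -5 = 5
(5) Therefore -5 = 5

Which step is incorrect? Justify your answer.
Step 3: This gives: (t - 5) = t + 5

Step 3 makes a sign error when clearing denominators. Multiplying -5/(t(t - 5)) by t(t - 5) gives -5, not +5. The correct result is (t - 5) = t - 5, which is trivially true, not (t - 5) = t + 5. (Step 1 is a valid identity: 1/(t - 5) - 5/(t(t - 5)) = (t - 5)/(t(t - 5)) = 1/t.)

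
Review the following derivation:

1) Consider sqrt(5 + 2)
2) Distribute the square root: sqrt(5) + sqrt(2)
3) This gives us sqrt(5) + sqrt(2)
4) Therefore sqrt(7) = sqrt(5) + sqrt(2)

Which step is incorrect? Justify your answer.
Step 2: Distribute the square root: sqrt(5) + sqrt(2)

Step 2 incorrectly 'distributes' the square root over addition. The square root function does not distribute: sqrt(a + b) ≠ sqrt(a) + sqrt(b). In fact, sqrt(5 + 2) = sqrt(7) ≈ 2.6458, while sqrt(5) + sqrt(2) ≈ 3.6503.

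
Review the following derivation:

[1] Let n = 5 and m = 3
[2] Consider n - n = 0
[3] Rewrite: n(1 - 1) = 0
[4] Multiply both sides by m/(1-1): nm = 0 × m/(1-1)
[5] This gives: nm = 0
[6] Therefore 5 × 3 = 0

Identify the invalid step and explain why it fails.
Step 4: Multiply both sides by m/(1-1): nm = 0 × m/(1-1)

Step 4 multiplies both sides by m/(1-1). However, 1-1 = 0, so this is multiplication by m/0, which is undefined. We cannot multiply by an undefined expression.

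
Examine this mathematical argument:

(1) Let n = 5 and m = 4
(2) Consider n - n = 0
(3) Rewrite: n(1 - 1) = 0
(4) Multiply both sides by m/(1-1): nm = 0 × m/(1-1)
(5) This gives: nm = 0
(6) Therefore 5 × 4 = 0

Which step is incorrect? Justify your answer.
Step 4: Multiply both sides by m/(1-1): nm = 0 × m/(1-1)

Step 4 multiplies both sides by m/(1-1). However, 1-1 = 0, so this is multiplication by m/0, which is undefined. We cannot multiply by an undefined expression.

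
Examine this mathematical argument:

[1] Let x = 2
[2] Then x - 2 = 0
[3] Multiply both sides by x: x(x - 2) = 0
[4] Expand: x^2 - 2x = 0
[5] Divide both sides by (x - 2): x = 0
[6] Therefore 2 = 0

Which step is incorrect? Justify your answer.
Step 5: Divide both sides by (x - 2): x = 0

Step 5 divides both sides by (x - 2). However, since x = 2, we have (x - 2) = 0. Division by zero is undefined, making this step invalid.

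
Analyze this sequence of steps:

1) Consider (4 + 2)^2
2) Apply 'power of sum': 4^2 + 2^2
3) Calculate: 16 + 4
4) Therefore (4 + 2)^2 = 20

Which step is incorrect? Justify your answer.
Step 2: Apply 'power of sum': 4^2 + 2^2

Step 2 incorrectly applies a non-existent rule '(a+b)^n = a^n + b^n'. This is false in general. The correct expansion uses the binomial theorem. The actual value is (4 + 2)^2 = 6^2 = 36, not 20.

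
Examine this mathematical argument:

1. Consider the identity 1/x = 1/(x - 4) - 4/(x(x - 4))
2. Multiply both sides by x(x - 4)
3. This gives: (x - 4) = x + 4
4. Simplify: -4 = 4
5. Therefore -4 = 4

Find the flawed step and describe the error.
Step 3: This gives: (x - 4) = x + 4

Step 3 makes a sign error when clearing denominators. Multiplying -4/(x(x - 4)) by x(x - 4) gives -4, not +4. The correct result is (x - 4) = x - 4, which is trivially true, not (x - 4) = x + 4. (Step 1 is a valid identity: 1/(x - 4) - 4/(x(x - 4)) = (x - 4)/(x(x - 4)) = 1/x.)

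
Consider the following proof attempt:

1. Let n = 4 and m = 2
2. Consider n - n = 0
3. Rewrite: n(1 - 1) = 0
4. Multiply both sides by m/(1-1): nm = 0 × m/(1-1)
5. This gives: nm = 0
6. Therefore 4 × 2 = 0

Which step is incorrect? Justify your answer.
Step 4: Multiply both sides by m/(1-1): nm = 0 × m/(1-1)

Step 4 multiplies both sides by m/(1-1). However, 1-1 = 0, so this is multiplication by m/0, which is undefined. We cannot multiply by an undefined expression.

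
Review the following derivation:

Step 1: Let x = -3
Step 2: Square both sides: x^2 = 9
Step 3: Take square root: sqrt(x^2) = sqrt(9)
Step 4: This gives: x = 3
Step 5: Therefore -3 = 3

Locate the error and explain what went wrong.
Step 4: This gives: x = 3

Step 4 incorrectly states that sqrt(x^2) = x. The correct identity is sqrt(x^2) = |x|. Since x = -3 < 0, we have sqrt(x^2) = |-3| = 3, not x = -3.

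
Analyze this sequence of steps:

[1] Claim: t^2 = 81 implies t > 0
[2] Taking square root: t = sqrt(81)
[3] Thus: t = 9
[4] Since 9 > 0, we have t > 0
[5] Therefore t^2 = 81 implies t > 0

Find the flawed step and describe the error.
Step 2: Taking square root: t = sqrt(81)

Step 2 takes the square root and assumes the positive root only. The equation t^2 = 81 actually has two solutions: t = 9 and t = -9. The proof silently assumes t > 0 without justification, then uses this assumption to conclude t > 0, which is circular. The counterexample t = -9 shows the claim is false.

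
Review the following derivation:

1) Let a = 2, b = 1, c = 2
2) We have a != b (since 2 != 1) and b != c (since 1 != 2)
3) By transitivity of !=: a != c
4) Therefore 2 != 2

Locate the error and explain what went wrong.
Step 3: By transitivity of !=: a != c

Step 3 incorrectly applies transitivity to the '!=' relation. Transitivity states: if a R b and b R c, then a R c. However, '!=' is not transitive. Counterexample: 2 != 1 and 1 != 2, but 2 = 2 (both equal 2). Transitivity holds for relations like <, <=, =, but not for !=.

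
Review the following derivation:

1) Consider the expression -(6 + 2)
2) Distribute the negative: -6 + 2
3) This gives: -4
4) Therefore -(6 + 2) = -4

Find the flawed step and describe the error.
Step 2: Distribute the negative: -6 + 2

Step 2 incorrectly distributes the negative sign. The correct distribution is -(6 + 2) = -6 - 2 = -8. The negative must be applied to both terms, not just the first. The error treats -(6 + 2) as -6 + 2, which equals -4 instead of -8.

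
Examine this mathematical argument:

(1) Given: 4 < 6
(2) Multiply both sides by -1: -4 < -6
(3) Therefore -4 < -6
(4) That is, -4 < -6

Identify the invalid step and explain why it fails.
Step 2: Multiply both sides by -1: -4 < -6

Step 2 multiplies both sides by -1 but fails to reverse the inequality sign. When multiplying (or dividing) an inequality by a negative number, the direction must be reversed. Since 4 < 6, we should get -4 > -6, i.e., -4 > -6.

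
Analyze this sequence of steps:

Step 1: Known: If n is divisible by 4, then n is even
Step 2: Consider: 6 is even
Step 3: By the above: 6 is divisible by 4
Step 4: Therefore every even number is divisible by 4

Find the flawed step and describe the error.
Step 3: By the above: 6 is divisible by 4

Step 3 commits the fallacy of affirming the consequent. The known fact 'divisible by 4 → even' does NOT imply 'even → divisible by 4'. That would be the converse, which is false. For example, 6 is even but 6 ÷ 4 = 1.50, which is not an integer.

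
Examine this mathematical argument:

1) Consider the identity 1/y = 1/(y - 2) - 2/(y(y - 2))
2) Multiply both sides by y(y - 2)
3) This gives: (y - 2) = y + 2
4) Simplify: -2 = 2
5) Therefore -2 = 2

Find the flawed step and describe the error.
Step 3: This gives: (y - 2) = y + 2

Step 3 makes a sign error when clearing denominators. Multiplying -2/(y(y - 2)) by y(y - 2) gives -2, not +2. The correct result is (y - 2) = y - 2, which is trivially true, not (y - 2) = y + 2. (Step 1 is a valid identity: 1/(y - 2) - 2/(y(y - 2)) = (y - 2)/(y(y - 2)) = 1/y.)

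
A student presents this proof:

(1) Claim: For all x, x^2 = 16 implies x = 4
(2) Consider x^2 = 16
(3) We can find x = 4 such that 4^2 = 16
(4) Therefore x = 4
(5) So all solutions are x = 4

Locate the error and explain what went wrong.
Step 4: Therefore x = 4

Step 4 incorrectly concludes that x = 4 is the only solution. The proof shows that x = 4 is A solution (existence), but does not show it is the ONLY solution (uniqueness). In fact, x = -4 is also a solution since (-4)^2 = 16. Finding one solution doesn't prove there are no others.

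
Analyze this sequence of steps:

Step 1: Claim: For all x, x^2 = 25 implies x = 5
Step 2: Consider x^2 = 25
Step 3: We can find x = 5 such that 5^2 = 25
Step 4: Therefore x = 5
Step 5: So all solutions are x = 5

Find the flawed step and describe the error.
Step 4: Therefore x = 5

Step 4 incorrectly concludes that x = 5 is the only solution. The proof shows that x = 5 is A solution (existence), but does not show it is the ONLY solution (uniqueness). In fact, x = -5 is also a solution since (-5)^2 = 25. Finding one solution doesn't prove there are no others.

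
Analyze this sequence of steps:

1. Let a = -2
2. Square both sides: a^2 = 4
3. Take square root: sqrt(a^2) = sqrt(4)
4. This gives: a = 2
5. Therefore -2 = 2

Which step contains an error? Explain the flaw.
Step 4: This gives: a = 2

Step 4 incorrectly states that sqrt(a^2) = a. The correct identity is sqrt(a^2) = |a|. Since a = -2 < 0, we have sqrt(a^2) = |-2| = 2, not a = -2.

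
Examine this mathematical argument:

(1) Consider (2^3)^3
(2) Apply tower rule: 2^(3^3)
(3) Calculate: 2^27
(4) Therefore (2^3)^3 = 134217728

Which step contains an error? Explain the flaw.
Step 2: Apply tower rule: 2^(3^3)

Step 2 incorrectly states that (a^b)^c = a^(b^c). The correct rule is (a^b)^c = a^(b×c). The actual value is (2^3)^3 = 2^9 = 512, not 2^27 = 134217728.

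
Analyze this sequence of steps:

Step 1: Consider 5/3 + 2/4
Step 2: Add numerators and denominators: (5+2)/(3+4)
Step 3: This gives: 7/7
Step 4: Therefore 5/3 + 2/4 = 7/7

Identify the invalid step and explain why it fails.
Step 2: Add numerators and denominators: (5+2)/(3+4)

Step 2 incorrectly adds fractions by separately adding numerators and denominators. This is wrong. The correct method requires a common denominator: 5/3 + 2/4 = (5×4 + 2×3)/(3×4) = 26/12 = 13/6. The method used gives 7/7, which is different.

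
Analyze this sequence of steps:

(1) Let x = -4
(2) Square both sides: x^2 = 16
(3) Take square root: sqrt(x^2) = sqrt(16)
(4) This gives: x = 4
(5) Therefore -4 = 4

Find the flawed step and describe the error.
Step 4: This gives: x = 4

Step 4 incorrectly states that sqrt(x^2) = x. The correct identity is sqrt(x^2) = |x|. Since x = -4 < 0, we have sqrt(x^2) = |-4| = 4, not x = -4.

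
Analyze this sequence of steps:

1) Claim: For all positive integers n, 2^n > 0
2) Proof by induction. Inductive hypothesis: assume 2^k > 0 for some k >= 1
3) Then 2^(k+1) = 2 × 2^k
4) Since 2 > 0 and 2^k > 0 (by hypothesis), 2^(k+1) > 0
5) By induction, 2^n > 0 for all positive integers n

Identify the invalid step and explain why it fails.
Step 5: By induction, 2^n > 0 for all positive integers n

Step 5 concludes the proof by induction, but no base case was ever established. A valid induction proof requires: (1) a base case proving 2^1 > 0, and (2) an inductive step showing IF 2^k > 0 THEN 2^(k+1) > 0. Steps 2-4 correctly establish the inductive step, but without the base case the conclusion in step 5 does not follow.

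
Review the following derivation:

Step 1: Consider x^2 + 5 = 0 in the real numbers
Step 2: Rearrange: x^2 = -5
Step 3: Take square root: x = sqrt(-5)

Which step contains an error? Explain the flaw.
Step 3: Take square root: x = sqrt(-5)

Step 3 takes the square root of -5, which is negative. In the real number system, the square root of a negative number is undefined. The equation x^2 + 5 = 0 has no real solutions. Square roots of negative numbers only exist in the complex numbers.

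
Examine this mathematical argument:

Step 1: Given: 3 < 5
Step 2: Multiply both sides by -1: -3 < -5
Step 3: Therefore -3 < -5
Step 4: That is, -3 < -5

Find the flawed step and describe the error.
Step 2: Multiply both sides by -1: -3 < -5

Step 2 multiplies both sides by -1 but fails to reverse the inequality sign. When multiplying (or dividing) an inequality by a negative number, the direction must be reversed. Since 3 < 5, we should get -3 > -5, i.e., -3 > -5.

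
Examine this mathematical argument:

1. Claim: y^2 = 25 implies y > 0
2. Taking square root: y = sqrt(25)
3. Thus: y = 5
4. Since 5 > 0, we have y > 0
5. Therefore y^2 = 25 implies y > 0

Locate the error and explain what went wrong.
Step 2: Taking square root: y = sqrt(25)

Step 2 takes the square root and assumes the positive root only. The equation y^2 = 25 actually has two solutions: y = 5 and y = -5. The proof silently assumes y > 0 without justification, then uses this assumption to conclude y > 0, which is circular. The counterexample y = -5 shows the claim is false.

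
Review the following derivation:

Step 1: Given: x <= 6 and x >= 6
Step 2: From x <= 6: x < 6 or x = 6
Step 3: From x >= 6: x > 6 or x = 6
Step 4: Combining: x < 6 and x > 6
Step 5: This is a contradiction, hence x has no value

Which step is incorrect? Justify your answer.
Step 4: Combining: x < 6 and x > 6

Step 4 incorrectly combines the conditions. From x <= 6 and x >= 6, the intersection is x = 6. The error treats the 'or' cases as 'and' requirements. The correct conclusion is that x = 6 is the unique solution, not that no solution exists.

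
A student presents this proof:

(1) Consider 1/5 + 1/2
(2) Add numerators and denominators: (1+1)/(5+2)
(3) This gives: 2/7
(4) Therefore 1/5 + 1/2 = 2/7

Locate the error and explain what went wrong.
Step 2: Add numerators and denominators: (1+1)/(5+2)

Step 2 incorrectly adds fractions by separately adding numerators and denominators. This is wrong. The correct method requires a common denominator: 1/5 + 1/2 = (1×2 + 1×5)/(5×2) = 7/10 = 7/10. The method used gives 2/7, which is different.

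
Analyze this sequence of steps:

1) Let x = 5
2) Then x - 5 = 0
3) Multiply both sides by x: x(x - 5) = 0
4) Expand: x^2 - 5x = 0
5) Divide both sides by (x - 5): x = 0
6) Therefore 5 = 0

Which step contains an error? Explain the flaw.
Step 5: Divide both sides by (x - 5): x = 0

Step 5 divides both sides by (x - 5). However, since x = 5, we have (x - 5) = 0. Division by zero is undefined, making this step invalid.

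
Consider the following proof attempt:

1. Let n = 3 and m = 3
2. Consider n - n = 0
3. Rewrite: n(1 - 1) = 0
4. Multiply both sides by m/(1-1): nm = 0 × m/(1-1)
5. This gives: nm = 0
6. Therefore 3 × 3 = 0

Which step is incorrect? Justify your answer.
Step 4: Multiply both sides by m/(1-1): nm = 0 × m/(1-1)

Step 4 multiplies both sides by m/(1-1). However, 1-1 = 0, so this is multiplication by m/0, which is undefined. We cannot multiply by an undefined expression.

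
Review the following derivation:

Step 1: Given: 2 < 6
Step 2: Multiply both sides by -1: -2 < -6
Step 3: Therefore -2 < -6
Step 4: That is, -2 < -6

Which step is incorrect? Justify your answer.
Step 2: Multiply both sides by -1: -2 < -6

Step 2 multiplies both sides by -1 but fails to reverse the inequality sign. When multiplying (or dividing) an inequality by a negative number, the direction must be reversed. Since 2 < 6, we should get -2 > -6, i.e., -2 > -6.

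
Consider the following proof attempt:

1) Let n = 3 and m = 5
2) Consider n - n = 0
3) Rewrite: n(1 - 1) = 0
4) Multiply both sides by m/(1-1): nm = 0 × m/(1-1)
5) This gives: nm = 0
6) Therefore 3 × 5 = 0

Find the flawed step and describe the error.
Step 4: Multiply both sides by m/(1-1): nm = 0 × m/(1-1)

Step 4 multiplies both sides by m/(1-1). However, 1-1 = 0, so this is multiplication by m/0, which is undefined. We cannot multiply by an undefined expression.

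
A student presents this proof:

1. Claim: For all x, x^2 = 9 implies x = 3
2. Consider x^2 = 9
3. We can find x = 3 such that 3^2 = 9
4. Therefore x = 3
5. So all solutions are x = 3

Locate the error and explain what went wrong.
Step 4: Therefore x = 3

Step 4 incorrectly concludes that x = 3 is the only solution. The proof shows that x = 3 is A solution (existence), but does not show it is the ONLY solution (uniqueness). In fact, x = -3 is also a solution since (-3)^2 = 9. Finding one solution doesn't prove there are no others.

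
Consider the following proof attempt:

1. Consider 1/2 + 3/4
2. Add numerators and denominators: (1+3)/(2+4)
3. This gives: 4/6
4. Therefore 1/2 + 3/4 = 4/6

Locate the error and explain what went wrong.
Step 2: Add numerators and denominators: (1+3)/(2+4)

Step 2 incorrectly adds fractions by separately adding numerators and denominators. This is wrong. The correct method requires a common denominator: 1/2 + 3/4 = (1×4 + 3×2)/(2×4) = 10/8 = 5/4. The method used gives 4/6, which is different.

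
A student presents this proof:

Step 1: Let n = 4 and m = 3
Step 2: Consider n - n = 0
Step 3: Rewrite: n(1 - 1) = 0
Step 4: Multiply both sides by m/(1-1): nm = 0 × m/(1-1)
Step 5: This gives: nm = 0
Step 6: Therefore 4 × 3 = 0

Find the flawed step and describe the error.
Step 4: Multiply both sides by m/(1-1): nm = 0 × m/(1-1)

Step 4 multiplies both sides by m/(1-1). However, 1-1 = 0, so this is multiplication by m/0, which is undefined. We cannot multiply by an undefined expression.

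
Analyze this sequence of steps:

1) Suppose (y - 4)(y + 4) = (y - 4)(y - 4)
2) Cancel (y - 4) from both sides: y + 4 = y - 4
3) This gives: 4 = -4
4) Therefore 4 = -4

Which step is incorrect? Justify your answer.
Step 2: Cancel (y - 4) from both sides: y + 4 = y - 4

Step 2 cancels (y - 4) from both sides. This is only valid if (y - 4) ≠ 0, i.e., y ≠ 4. When y = 4, both sides equal zero regardless of the other factors. The correct approach requires considering y = 4 as a separate case.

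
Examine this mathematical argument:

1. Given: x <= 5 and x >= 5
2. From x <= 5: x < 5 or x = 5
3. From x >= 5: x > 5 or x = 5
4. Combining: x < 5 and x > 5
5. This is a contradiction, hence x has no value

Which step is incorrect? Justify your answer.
Step 4: Combining: x < 5 and x > 5

Step 4 incorrectly combines the conditions. From x <= 5 and x >= 5, the intersection is x = 5. The error treats the 'or' cases as 'and' requirements. The correct conclusion is that x = 5 is the unique solution, not that no solution exists.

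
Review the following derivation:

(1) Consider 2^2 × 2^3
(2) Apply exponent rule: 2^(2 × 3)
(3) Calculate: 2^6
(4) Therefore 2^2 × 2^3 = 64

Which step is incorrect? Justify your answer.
Step 2: Apply exponent rule: 2^(2 × 3)

Step 2 incorrectly states that a^b × a^c = a^(b×c). The correct rule is a^b × a^c = a^(b+c). The actual value is 2^2 × 2^3 = 2^5 = 32, not 2^6 = 64.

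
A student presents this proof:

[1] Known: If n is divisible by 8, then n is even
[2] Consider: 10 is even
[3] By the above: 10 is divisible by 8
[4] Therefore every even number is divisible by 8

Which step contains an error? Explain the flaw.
Step 3: By the above: 10 is divisible by 8

Step 3 commits the fallacy of affirming the consequent. The known fact 'divisible by 8 → even' does NOT imply 'even → divisible by 8'. That would be the converse, which is false. For example, 10 is even but 10 ÷ 8 = 1.25, which is not an integer.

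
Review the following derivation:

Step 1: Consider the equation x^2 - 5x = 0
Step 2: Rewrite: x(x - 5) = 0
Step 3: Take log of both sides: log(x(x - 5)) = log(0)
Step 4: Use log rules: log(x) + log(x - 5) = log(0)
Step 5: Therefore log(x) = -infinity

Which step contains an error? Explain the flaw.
Step 3: Take log of both sides: log(x(x - 5)) = log(0)

Step 3 takes the logarithm of both sides, resulting in log(0) on the right side. The logarithm is only defined for positive numbers; log(0) is undefined (approaches negative infinity). This operation is invalid.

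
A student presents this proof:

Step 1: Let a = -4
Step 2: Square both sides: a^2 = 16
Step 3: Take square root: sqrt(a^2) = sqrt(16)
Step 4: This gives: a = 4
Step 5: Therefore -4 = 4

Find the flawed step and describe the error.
Step 4: This gives: a = 4

Step 4 incorrectly states that sqrt(a^2) = a. The correct identity is sqrt(a^2) = |a|. Since a = -4 < 0, we have sqrt(a^2) = |-4| = 4, not a = -4.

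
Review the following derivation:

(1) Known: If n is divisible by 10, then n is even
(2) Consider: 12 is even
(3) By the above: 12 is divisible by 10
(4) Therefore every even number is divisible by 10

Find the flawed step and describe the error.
Step 3: By the above: 12 is divisible by 10

Step 3 commits the fallacy of affirming the consequent. The known fact 'divisible by 10 → even' does NOT imply 'even → divisible by 10'. That would be the converse, which is false. For example, 12 is even but 12 ÷ 10 = 1.20, which is not an integer.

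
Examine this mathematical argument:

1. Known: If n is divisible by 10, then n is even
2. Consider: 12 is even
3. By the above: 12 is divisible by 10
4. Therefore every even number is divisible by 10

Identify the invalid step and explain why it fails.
Step 3: By the above: 12 is divisible by 10

Step 3 commits the fallacy of affirming the consequent. The known fact 'divisible by 10 → even' does NOT imply 'even → divisible by 10'. That would be the converse, which is false. For example, 12 is even but 12 ÷ 10 = 1.20, which is not an integer.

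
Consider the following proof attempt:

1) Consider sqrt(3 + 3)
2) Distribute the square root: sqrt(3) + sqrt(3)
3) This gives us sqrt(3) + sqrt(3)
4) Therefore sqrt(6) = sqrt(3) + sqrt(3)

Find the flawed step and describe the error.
Step 2: Distribute the square root: sqrt(3) + sqrt(3)

Step 2 incorrectly 'distributes' the square root over addition. The square root function does not distribute: sqrt(a + b) ≠ sqrt(a) + sqrt(b). In fact, sqrt(3 + 3) = sqrt(6) ≈ 2.4495, while sqrt(3) + sqrt(3) ≈ 3.4641.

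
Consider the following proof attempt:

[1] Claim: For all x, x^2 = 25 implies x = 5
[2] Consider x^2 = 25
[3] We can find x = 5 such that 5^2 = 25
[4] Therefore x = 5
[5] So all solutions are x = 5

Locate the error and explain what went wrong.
Step 4: Therefore x = 5

Step 4 incorrectly concludes that x = 5 is the only solution. The proof shows that x = 5 is A solution (existence), but does not show it is the ONLY solution (uniqueness). In fact, x = -5 is also a solution since (-5)^2 = 25. Finding one solution doesn't prove there are no others.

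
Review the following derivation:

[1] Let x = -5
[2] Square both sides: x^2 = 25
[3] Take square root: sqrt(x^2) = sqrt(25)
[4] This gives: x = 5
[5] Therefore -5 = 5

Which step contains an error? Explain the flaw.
Step 4: This gives: x = 5

Step 4 incorrectly states that sqrt(x^2) = x. The correct identity is sqrt(x^2) = |x|. Since x = -5 < 0, we have sqrt(x^2) = |-5| = 5, not x = -5.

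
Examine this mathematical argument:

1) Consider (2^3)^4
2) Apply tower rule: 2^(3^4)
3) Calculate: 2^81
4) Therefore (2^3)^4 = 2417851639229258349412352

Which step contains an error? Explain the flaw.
Step 2: Apply tower rule: 2^(3^4)

Step 2 incorrectly states that (a^b)^c = a^(b^c). The correct rule is (a^b)^c = a^(b×c). The actual value is (2^3)^4 = 2^12 = 4096, not 2^81 = 2417851639229258349412352.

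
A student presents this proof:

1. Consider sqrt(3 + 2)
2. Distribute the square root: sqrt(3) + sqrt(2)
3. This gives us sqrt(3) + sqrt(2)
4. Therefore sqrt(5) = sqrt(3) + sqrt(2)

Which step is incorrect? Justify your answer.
Step 2: Distribute the square root: sqrt(3) + sqrt(2)

Step 2 incorrectly 'distributes' the square root over addition. The square root function does not distribute: sqrt(a + b) ≠ sqrt(a) + sqrt(b). In fact, sqrt(3 + 2) = sqrt(5) ≈ 2.2361, while sqrt(3) + sqrt(2) ≈ 3.1463.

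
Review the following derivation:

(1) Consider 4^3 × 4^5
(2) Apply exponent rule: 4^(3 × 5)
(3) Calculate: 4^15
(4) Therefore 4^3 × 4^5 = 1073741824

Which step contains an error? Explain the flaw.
Step 2: Apply exponent rule: 4^(3 × 5)

Step 2 incorrectly states that a^b × a^c = a^(b×c). The correct rule is a^b × a^c = a^(b+c). The actual value is 4^3 × 4^5 = 4^8 = 65536, not 4^15 = 1073741824.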